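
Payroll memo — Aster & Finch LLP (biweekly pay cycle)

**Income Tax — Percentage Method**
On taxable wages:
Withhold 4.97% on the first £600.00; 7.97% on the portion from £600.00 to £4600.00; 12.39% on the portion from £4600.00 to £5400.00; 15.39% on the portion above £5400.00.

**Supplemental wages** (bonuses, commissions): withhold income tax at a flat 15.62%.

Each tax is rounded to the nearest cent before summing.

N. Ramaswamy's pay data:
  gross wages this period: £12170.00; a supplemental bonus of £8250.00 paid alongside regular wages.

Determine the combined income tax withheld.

£2778.29

Income Tax: taxable = £12170.00
  £447.74 + 15.39% × (£12170.00 − £5400.00) = £447.74 + 15.39% × £6770.00 = £1489.64
Supplemental (15.62% flat on bonus): 15.62% × £8250.00 = £1288.65
Total income tax: £1489.64 + £1288.65 = £2778.29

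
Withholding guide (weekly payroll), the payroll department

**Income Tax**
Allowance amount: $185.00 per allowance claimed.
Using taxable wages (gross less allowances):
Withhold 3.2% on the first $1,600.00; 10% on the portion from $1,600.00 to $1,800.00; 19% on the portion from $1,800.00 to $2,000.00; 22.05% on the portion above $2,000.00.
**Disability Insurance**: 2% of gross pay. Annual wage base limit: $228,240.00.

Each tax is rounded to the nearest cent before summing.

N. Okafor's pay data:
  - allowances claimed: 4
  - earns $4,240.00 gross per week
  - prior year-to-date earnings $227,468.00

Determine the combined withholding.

Income Tax: taxable = $4,240.00 − 4×$185.00 = $3,500.00
  $109.20 + 22.05% × ($3,500.00 − $2,000.00) = $109.20 + 22.05% × $1,500.00 = $439.95
Disability Insurance: cap $228,240.00 − YTD $227,468.00 = $772.00 subject; 2% × $772.00 = $15.44
Total: $439.95 + $15.44 = $455.39

$455.39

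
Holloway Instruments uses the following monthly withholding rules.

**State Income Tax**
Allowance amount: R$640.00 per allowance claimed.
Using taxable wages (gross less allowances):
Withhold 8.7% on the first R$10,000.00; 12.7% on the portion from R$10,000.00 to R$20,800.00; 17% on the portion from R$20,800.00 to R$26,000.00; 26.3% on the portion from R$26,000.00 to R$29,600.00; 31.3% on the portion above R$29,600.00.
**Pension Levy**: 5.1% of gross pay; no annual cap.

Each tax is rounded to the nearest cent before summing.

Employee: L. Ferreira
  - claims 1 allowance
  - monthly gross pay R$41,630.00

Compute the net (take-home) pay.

State Income Tax: taxable = R$41,630.00 − 1×R$640.00 = R$40,990.00
  R$4,072.40 + 31.3% × (R$40,990.00 − R$29,600.00) = R$4,072.40 + 31.3% × R$11,390.00 = R$7,637.47
Pension Levy: 5.1% × R$41,630.00 = R$2,123.13
Total withheld: R$7,637.47 + R$2,123.13 = R$9,760.60
Net pay: R$41,630.00 − R$9,760.60 = R$31,869.40

R$31,869.40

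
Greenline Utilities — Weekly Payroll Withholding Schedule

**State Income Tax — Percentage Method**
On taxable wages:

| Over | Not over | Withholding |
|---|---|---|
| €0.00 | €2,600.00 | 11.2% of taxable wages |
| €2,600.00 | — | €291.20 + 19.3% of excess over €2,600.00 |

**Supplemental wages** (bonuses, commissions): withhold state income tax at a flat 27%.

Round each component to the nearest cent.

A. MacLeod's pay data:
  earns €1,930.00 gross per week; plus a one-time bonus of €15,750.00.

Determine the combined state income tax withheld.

State Income Tax: taxable = €1,930.00
  11.2% × €1,930.00 = €216.16
Supplemental (27% flat on bonus): 27% × €15,750.00 = €4,252.50
Total state income tax: €216.16 + €4,252.50 = €4,468.66

€4,468.66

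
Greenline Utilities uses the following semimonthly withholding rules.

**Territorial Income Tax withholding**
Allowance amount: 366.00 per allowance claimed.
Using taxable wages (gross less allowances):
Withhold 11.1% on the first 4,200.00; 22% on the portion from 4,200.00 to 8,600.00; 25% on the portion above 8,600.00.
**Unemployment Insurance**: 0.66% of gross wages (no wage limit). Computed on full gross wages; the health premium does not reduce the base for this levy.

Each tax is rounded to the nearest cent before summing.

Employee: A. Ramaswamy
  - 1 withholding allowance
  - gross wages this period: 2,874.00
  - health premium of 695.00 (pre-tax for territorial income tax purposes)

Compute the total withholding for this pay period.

Territorial Income Tax: taxable = 2,874.00 − 695.00 − 1×366.00 = 1,813.00
  11.1% × 1,813.00 = 201.24
Unemployment Insurance: 0.66% × 2,874.00 = 18.97
Total: 201.24 + 18.97 = 220.21

220.21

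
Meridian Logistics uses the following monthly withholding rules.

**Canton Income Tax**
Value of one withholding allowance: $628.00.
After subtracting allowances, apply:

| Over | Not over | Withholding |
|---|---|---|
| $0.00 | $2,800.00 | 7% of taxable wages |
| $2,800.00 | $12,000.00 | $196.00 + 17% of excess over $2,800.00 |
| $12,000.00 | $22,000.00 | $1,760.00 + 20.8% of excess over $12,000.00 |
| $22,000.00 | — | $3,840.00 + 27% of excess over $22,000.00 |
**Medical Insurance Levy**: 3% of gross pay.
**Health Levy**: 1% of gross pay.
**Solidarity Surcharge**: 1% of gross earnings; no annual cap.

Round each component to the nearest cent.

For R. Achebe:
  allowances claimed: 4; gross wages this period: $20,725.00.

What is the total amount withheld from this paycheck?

$4,088.55

Canton Income Tax: taxable = $20,725.00 − 4×$628.00 = $18,213.00
  $1,760.00 + 20.8% × ($18,213.00 − $12,000.00) = $1,760.00 + 20.8% × $6,213.00 = $3,052.30
Medical Insurance Levy: 3% × $20,725.00 = $621.75
Health Levy: 1% × $20,725.00 = $207.25
Solidarity Surcharge: 1% × $20,725.00 = $207.25
Total: $3,052.30 + $621.75 + $207.25 + $207.25 = $4,088.55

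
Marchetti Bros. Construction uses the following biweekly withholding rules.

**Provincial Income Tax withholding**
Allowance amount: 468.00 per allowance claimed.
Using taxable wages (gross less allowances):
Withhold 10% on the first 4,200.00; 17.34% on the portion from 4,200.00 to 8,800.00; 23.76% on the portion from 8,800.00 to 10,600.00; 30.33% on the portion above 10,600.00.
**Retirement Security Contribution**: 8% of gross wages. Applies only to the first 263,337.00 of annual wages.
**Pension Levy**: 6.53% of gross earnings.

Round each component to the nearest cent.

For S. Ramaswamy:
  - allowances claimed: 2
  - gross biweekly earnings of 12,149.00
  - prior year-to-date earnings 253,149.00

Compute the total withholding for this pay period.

3,439.61

Provincial Income Tax: taxable = 12,149.00 − 2×468.00 = 11,213.00
  1,645.32 + 30.33% × (11,213.00 − 10,600.00) = 1,645.32 + 30.33% × 613.00 = 1,831.24
Retirement Security Contribution: cap 263,337.00 − YTD 253,149.00 = 10,188.00 subject; 8% × 10,188.00 = 815.04
Pension Levy: 6.53% × 12,149.00 = 793.33
Total: 1,831.24 + 815.04 + 793.33 = 3,439.61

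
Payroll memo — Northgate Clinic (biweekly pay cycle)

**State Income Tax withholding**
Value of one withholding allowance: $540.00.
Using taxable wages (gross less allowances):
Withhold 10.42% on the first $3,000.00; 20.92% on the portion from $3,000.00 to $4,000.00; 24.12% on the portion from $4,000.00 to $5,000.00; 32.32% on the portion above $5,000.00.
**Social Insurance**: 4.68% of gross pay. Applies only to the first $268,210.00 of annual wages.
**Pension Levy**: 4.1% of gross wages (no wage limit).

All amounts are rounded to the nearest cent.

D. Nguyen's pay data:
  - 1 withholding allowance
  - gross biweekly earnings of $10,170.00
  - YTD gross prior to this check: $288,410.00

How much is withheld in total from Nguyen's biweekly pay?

State Income Tax: taxable = $10,170.00 − 1×$540.00 = $9,630.00
  $763.00 + 32.32% × ($9,630.00 − $5,000.00) = $763.00 + 32.32% × $4,630.00 = $2,259.42
Social Insurance: YTD $288,410.00 ≥ cap $268,210.00 → $0.00
Pension Levy: 4.1% × $10,170.00 = $416.97
Total: $2,259.42 + $0.00 + $416.97 = $2,676.39

$2,676.39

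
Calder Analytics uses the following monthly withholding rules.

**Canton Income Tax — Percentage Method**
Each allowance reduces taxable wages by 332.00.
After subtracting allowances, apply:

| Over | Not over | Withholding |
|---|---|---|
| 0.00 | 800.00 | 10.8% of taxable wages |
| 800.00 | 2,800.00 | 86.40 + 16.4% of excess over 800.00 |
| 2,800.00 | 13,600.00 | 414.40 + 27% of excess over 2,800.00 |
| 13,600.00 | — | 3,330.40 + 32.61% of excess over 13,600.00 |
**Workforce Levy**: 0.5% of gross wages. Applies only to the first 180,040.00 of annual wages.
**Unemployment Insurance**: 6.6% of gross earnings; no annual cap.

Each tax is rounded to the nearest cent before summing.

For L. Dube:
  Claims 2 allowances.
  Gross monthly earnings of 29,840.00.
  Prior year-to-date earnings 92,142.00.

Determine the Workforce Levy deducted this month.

Workforce Levy: 0.5% × 29,840.00 = 149.20

149.20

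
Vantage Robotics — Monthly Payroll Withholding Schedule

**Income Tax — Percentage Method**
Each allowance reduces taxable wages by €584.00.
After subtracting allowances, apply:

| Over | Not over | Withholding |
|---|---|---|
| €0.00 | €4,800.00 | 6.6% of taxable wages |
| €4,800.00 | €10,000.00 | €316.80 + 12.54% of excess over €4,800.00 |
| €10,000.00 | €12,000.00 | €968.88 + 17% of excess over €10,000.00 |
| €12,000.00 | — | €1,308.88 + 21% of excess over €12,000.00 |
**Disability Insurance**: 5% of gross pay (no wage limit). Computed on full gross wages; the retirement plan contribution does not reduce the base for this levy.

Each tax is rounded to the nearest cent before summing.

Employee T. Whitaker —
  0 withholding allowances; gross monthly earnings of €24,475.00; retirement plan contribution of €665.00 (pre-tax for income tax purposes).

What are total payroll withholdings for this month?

Income Tax: taxable = €24,475.00 − €665.00 = €23,810.00
  €1,308.88 + 21% × (€23,810.00 − €12,000.00) = €1,308.88 + 21% × €11,810.00 = €3,788.98
Disability Insurance: 5% × €24,475.00 = €1,223.75
Total: €3,788.98 + €1,223.75 = €5,012.73

€5,012.73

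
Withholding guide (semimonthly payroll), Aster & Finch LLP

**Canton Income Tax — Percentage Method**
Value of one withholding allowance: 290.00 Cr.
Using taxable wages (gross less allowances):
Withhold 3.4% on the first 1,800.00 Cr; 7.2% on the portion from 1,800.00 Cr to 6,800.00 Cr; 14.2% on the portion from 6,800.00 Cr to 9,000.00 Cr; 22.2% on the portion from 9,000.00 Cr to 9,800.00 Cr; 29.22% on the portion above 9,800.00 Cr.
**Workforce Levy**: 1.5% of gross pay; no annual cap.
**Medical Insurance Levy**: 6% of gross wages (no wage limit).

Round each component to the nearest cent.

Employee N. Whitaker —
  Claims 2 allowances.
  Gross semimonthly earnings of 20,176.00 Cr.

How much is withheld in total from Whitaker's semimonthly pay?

Canton Income Tax: taxable = 20,176.00 Cr − 2×290.00 Cr = 19,596.00 Cr
  911.20 Cr + 29.22% × (19,596.00 Cr − 9,800.00 Cr) = 911.20 Cr + 29.22% × 9,796.00 Cr = 3,773.59 Cr
Workforce Levy: 1.5% × 20,176.00 Cr = 302.64 Cr
Medical Insurance Levy: 6% × 20,176.00 Cr = 1,210.56 Cr
Total: 3,773.59 Cr + 302.64 Cr + 1,210.56 Cr = 5,286.79 Cr

5,286.79 Cr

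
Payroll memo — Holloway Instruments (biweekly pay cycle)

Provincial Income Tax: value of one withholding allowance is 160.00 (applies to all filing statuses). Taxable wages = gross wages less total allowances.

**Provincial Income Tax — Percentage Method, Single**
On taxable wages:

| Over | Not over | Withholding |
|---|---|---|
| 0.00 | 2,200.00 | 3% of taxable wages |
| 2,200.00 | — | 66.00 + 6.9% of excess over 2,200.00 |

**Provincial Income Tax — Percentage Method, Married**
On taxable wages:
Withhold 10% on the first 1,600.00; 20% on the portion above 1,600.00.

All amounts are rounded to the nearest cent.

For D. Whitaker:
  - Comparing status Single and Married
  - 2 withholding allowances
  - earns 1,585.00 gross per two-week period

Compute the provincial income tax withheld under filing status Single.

37.95

Provincial Income Tax (Single): taxable = 1,585.00 − 2×160.00 = 1,265.00
  3% × 1,265.00 = 37.95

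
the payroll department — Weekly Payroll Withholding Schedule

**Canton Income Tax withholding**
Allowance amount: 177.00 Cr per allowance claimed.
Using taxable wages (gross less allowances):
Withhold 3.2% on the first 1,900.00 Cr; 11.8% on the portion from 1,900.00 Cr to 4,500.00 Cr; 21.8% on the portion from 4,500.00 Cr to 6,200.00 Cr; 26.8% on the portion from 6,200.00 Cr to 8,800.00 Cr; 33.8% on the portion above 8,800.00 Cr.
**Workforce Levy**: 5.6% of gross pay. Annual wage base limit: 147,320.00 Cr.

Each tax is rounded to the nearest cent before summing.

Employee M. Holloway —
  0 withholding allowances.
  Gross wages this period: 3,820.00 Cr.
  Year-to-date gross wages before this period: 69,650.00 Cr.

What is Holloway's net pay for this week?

Canton Income Tax: taxable = 3,820.00 Cr
  60.80 Cr + 11.8% × (3,820.00 Cr − 1,900.00 Cr) = 60.80 Cr + 11.8% × 1,920.00 Cr = 287.36 Cr
Workforce Levy: 5.6% × 3,820.00 Cr = 213.92 Cr
Total withheld: 287.36 Cr + 213.92 Cr = 501.28 Cr
Net pay: 3,820.00 Cr − 501.28 Cr = 3,318.72 Cr

3,318.72 Cr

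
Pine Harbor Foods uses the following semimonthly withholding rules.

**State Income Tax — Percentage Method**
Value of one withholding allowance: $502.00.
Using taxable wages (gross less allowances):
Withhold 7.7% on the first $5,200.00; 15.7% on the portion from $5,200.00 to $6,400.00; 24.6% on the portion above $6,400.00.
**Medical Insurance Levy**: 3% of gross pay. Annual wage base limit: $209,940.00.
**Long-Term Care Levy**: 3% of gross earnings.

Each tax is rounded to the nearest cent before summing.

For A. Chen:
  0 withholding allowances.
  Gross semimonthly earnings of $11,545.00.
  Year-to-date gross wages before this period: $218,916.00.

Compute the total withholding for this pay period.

State Income Tax: taxable = $11,545.00
  $588.80 + 24.6% × ($11,545.00 − $6,400.00) = $588.80 + 24.6% × $5,145.00 = $1,854.47
Medical Insurance Levy: YTD $218,916.00 ≥ cap $209,940.00 → $0.00
Long-Term Care Levy: 3% × $11,545.00 = $346.35
Total: $1,854.47 + $0.00 + $346.35 = $2,200.82

$2,200.82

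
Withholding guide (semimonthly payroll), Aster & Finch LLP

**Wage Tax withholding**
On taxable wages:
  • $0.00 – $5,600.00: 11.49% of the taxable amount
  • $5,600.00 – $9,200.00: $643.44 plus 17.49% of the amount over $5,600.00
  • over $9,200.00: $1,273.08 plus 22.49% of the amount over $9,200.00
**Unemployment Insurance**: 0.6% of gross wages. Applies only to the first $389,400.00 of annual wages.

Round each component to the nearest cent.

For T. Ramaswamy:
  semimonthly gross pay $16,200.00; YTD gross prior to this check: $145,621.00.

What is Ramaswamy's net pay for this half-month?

$13,255.42

Wage Tax: taxable = $16,200.00
  $1,273.08 + 22.49% × ($16,200.00 − $9,200.00) = $1,273.08 + 22.49% × $7,000.00 = $2,847.38
Unemployment Insurance: 0.6% × $16,200.00 = $97.20
Total withheld: $2,847.38 + $97.20 = $2,944.58
Net pay: $16,200.00 − $2,944.58 = $13,255.42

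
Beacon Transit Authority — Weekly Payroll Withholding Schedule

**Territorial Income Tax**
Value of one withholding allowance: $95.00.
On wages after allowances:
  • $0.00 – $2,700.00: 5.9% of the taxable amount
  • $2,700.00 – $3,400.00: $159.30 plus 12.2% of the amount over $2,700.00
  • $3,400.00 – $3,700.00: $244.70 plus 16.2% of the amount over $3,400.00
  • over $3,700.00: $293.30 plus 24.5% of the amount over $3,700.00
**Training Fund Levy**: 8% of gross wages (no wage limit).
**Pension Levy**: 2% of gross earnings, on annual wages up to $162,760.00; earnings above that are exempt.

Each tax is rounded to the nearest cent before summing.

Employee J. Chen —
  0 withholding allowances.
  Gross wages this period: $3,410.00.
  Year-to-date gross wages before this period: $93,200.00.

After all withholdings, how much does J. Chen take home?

$2,822.68

Territorial Income Tax: taxable = $3,410.00
  $244.70 + 16.2% × ($3,410.00 − $3,400.00) = $244.70 + 16.2% × $10.00 = $246.32
Training Fund Levy: 8% × $3,410.00 = $272.80
Pension Levy: 2% × $3,410.00 = $68.20
Total withheld: $246.32 + $272.80 + $68.20 = $587.32
Net pay: $3,410.00 − $587.32 = $2,822.68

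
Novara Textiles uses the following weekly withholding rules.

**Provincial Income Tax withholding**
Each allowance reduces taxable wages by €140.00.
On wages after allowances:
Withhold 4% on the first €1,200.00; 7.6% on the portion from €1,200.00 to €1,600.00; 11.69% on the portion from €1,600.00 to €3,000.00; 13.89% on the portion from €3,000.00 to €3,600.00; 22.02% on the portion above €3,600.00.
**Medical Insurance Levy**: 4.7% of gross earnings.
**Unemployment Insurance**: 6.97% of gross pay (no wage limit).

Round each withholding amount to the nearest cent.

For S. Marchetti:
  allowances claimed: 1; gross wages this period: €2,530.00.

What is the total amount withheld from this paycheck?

€466.00

Provincial Income Tax: taxable = €2,530.00 − 1×€140.00 = €2,390.00
  €78.40 + 11.69% × (€2,390.00 − €1,600.00) = €78.40 + 11.69% × €790.00 = €170.75
Medical Insurance Levy: 4.7% × €2,530.00 = €118.91
Unemployment Insurance: 6.97% × €2,530.00 = €176.34
Total: €170.75 + €118.91 + €176.34 = €466.00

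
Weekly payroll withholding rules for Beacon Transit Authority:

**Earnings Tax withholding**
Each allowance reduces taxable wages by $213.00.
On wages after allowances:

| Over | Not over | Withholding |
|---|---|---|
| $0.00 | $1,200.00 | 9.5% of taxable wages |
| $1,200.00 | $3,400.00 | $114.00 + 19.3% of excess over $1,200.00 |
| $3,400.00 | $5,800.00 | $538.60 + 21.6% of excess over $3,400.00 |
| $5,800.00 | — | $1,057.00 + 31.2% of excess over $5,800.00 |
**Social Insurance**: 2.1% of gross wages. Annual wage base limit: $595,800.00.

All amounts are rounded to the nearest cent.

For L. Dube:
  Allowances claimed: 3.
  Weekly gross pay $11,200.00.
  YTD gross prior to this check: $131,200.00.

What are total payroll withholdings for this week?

$2,777.63

Earnings Tax: taxable = $11,200.00 − 3×$213.00 = $10,561.00
  $1,057.00 + 31.2% × ($10,561.00 − $5,800.00) = $1,057.00 + 31.2% × $4,761.00 = $2,542.43
Social Insurance: 2.1% × $11,200.00 = $235.20
Total: $2,542.43 + $235.20 = $2,777.63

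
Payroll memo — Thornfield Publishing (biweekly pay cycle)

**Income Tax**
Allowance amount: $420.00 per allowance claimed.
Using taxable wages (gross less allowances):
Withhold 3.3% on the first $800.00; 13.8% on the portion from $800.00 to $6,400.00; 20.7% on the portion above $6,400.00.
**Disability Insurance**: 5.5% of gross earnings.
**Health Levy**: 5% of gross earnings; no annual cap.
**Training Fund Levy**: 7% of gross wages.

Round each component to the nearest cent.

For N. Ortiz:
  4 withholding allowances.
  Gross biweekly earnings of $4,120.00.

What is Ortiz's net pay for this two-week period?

$3,146.28

Income Tax: taxable = $4,120.00 − 4×$420.00 = $2,440.00
  $26.40 + 13.8% × ($2,440.00 − $800.00) = $26.40 + 13.8% × $1,640.00 = $252.72
Disability Insurance: 5.5% × $4,120.00 = $226.60
Health Levy: 5% × $4,120.00 = $206.00
Training Fund Levy: 7% × $4,120.00 = $288.40
Total withheld: $252.72 + $226.60 + $206.00 + $288.40 = $973.72
Net pay: $4,120.00 − $973.72 = $3,146.28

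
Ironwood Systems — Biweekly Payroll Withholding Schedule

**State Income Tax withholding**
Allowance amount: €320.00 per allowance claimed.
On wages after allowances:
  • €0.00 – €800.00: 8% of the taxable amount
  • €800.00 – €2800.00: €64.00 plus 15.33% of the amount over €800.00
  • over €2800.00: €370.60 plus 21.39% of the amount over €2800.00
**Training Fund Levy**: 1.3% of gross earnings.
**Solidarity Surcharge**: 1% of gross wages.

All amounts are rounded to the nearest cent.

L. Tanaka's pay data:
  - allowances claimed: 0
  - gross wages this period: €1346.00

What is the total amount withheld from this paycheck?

State Income Tax: taxable = €1346.00
  €64.00 + 15.33% × (€1346.00 − €800.00) = €64.00 + 15.33% × €546.00 = €147.70
Training Fund Levy: 1.3% × €1346.00 = €17.50
Solidarity Surcharge: 1% × €1346.00 = €13.46
Total: €147.70 + €17.50 + €13.46 = €178.66

€178.66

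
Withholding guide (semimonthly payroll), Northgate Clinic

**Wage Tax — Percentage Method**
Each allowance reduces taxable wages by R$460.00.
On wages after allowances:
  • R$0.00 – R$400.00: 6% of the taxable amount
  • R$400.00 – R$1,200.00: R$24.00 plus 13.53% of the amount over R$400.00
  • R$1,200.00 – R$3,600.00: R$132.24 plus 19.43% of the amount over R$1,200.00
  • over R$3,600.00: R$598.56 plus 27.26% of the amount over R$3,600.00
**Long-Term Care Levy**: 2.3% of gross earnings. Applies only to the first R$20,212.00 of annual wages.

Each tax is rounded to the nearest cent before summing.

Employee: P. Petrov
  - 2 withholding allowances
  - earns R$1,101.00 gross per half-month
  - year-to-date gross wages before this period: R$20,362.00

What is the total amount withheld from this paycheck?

Wage Tax: taxable = R$1,101.00 − 2×R$460.00 = R$181.00
  6% × R$181.00 = R$10.86
Long-Term Care Levy: YTD R$20,362.00 ≥ cap R$20,212.00 → R$0.00
Total: R$10.86 + R$0.00 = R$10.86

R$10.86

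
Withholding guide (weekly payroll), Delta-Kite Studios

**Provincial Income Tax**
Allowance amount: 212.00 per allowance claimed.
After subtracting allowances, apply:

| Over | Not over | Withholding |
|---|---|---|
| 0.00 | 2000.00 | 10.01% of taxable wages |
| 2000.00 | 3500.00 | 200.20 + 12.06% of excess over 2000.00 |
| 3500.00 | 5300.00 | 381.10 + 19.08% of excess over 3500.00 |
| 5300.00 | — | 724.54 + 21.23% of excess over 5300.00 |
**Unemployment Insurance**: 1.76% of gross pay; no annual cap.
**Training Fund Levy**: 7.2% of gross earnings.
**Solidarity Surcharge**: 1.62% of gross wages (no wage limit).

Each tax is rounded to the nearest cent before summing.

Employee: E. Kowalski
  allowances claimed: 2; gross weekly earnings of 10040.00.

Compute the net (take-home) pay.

Provincial Income Tax: taxable = 10040.00 − 2×212.00 = 9616.00
  724.54 + 21.23% × (9616.00 − 5300.00) = 724.54 + 21.23% × 4316.00 = 1640.83
Unemployment Insurance: 1.76% × 10040.00 = 176.70
Training Fund Levy: 7.2% × 10040.00 = 722.88
Solidarity Surcharge: 1.62% × 10040.00 = 162.65
Total withheld: 1640.83 + 176.70 + 722.88 + 162.65 = 2703.06
Net pay: 10040.00 − 2703.06 = 7336.94

7336.94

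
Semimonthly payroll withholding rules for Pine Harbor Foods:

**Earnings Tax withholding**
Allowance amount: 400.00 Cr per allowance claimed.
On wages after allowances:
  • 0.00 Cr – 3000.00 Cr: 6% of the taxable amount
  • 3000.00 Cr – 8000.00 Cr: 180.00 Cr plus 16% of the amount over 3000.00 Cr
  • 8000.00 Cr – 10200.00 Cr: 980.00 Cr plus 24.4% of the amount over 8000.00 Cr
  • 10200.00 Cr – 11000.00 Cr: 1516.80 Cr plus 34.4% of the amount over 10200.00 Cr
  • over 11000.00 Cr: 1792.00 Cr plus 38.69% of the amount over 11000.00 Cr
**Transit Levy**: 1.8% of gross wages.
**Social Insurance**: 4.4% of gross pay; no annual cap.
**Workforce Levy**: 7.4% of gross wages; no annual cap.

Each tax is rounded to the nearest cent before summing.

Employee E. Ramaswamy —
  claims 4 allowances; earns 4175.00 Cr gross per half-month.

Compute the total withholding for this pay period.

722.30 Cr

Earnings Tax: taxable = 4175.00 Cr − 4×400.00 Cr = 2575.00 Cr
  6% × 2575.00 Cr = 154.50 Cr
Transit Levy: 1.8% × 4175.00 Cr = 75.15 Cr
Social Insurance: 4.4% × 4175.00 Cr = 183.70 Cr
Workforce Levy: 7.4% × 4175.00 Cr = 308.95 Cr
Total: 154.50 Cr + 75.15 Cr + 183.70 Cr + 308.95 Cr = 722.30 Cr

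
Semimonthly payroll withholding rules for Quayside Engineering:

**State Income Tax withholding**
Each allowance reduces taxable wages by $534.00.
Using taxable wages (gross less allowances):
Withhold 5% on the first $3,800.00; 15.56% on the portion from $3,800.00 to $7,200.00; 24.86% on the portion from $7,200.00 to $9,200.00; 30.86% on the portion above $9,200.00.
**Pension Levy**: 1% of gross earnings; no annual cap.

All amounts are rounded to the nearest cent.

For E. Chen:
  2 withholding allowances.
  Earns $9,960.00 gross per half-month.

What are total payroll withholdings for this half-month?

State Income Tax: taxable = $9,960.00 − 2×$534.00 = $8,892.00
  $719.04 + 24.86% × ($8,892.00 − $7,200.00) = $719.04 + 24.86% × $1,692.00 = $1,139.67
Pension Levy: 1% × $9,960.00 = $99.60
Total: $1,139.67 + $99.60 = $1,239.27

$1,239.27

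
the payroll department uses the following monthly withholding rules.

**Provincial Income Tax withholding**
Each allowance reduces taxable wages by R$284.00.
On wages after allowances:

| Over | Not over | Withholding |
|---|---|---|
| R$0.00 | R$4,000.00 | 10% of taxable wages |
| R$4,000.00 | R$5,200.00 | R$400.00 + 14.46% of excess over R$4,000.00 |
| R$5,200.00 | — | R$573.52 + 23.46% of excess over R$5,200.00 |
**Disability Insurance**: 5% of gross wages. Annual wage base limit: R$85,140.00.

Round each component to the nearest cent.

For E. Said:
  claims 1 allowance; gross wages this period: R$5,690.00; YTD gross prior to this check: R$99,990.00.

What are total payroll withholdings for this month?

Provincial Income Tax: taxable = R$5,690.00 − 1×R$284.00 = R$5,406.00
  R$573.52 + 23.46% × (R$5,406.00 − R$5,200.00) = R$573.52 + 23.46% × R$206.00 = R$621.85
Disability Insurance: YTD R$99,990.00 ≥ cap R$85,140.00 → R$0.00
Total: R$621.85 + R$0.00 = R$621.85

R$621.85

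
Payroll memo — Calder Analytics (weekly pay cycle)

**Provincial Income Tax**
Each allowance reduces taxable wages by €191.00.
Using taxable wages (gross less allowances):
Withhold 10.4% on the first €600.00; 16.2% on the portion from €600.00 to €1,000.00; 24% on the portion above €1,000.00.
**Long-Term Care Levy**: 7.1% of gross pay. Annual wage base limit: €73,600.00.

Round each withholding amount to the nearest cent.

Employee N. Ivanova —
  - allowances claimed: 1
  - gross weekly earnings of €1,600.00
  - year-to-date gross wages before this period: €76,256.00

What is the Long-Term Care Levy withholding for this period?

€0.00

Long-Term Care Levy: YTD €76,256.00 ≥ cap €73,600.00 → €0.00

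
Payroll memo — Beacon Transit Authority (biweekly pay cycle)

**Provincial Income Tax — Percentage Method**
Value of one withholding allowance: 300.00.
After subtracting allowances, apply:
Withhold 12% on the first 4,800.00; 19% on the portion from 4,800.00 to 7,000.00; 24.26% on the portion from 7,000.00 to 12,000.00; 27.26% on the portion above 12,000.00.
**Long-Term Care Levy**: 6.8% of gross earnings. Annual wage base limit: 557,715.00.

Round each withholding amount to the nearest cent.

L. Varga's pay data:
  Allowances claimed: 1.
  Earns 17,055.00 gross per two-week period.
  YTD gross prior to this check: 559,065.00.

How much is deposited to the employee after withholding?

Provincial Income Tax: taxable = 17,055.00 − 1×300.00 = 16,755.00
  2,207.00 + 27.26% × (16,755.00 − 12,000.00) = 2,207.00 + 27.26% × 4,755.00 = 3,503.21
Long-Term Care Levy: YTD 559,065.00 ≥ cap 557,715.00 → 0.00
Total withheld: 3,503.21 + 0.00 = 3,503.21
Net pay: 17,055.00 − 3,503.21 = 13,551.79

13,551.79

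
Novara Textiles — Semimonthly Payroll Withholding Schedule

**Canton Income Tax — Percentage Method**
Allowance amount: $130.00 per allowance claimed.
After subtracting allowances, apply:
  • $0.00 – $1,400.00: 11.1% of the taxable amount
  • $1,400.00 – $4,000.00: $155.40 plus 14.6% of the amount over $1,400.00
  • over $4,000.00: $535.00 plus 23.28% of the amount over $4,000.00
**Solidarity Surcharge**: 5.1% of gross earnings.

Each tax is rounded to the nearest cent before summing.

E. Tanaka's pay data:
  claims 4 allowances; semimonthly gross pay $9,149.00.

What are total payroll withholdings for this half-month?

Canton Income Tax: taxable = $9,149.00 − 4×$130.00 = $8,629.00
  $535.00 + 23.28% × ($8,629.00 − $4,000.00) = $535.00 + 23.28% × $4,629.00 = $1,612.63
Solidarity Surcharge: 5.1% × $9,149.00 = $466.60
Total: $1,612.63 + $466.60 = $2,079.23

$2,079.23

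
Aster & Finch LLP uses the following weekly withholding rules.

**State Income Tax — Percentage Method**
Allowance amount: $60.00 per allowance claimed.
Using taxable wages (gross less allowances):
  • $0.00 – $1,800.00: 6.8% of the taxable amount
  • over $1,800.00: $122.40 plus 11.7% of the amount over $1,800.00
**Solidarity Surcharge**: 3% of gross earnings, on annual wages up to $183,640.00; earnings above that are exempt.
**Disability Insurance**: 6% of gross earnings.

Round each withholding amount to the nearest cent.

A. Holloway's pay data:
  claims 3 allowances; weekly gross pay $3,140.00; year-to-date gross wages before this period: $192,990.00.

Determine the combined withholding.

$446.52

State Income Tax: taxable = $3,140.00 − 3×$60.00 = $2,960.00
  $122.40 + 11.7% × ($2,960.00 − $1,800.00) = $122.40 + 11.7% × $1,160.00 = $258.12
Solidarity Surcharge: YTD $192,990.00 ≥ cap $183,640.00 → $0.00
Disability Insurance: 6% × $3,140.00 = $188.40
Total: $258.12 + $0.00 + $188.40 = $446.52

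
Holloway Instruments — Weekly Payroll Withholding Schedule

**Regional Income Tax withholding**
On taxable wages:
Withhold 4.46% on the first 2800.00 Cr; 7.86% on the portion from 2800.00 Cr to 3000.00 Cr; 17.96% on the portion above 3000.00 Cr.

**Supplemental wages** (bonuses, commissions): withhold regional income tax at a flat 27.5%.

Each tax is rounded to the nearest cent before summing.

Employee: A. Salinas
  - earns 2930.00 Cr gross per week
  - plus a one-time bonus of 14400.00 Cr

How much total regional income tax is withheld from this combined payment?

4095.10 Cr

Regional Income Tax: taxable = 2930.00 Cr
  124.88 Cr + 7.86% × (2930.00 Cr − 2800.00 Cr) = 124.88 Cr + 7.86% × 130.00 Cr = 135.10 Cr
Supplemental (27.5% flat on bonus): 27.5% × 14400.00 Cr = 3960.00 Cr
Total regional income tax: 135.10 Cr + 3960.00 Cr = 4095.10 Cr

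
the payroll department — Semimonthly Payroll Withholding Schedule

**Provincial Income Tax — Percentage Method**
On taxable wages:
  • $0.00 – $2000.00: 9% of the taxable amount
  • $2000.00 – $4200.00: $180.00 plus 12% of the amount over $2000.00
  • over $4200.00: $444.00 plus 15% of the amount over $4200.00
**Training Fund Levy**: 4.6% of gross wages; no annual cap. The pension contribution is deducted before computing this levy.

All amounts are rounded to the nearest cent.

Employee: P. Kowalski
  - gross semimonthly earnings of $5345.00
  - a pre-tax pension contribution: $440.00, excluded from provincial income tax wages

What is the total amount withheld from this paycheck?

Provincial Income Tax: taxable = $5345.00 − $440.00 = $4905.00
  $444.00 + 15% × ($4905.00 − $4200.00) = $444.00 + 15% × $705.00 = $549.75
Training Fund Levy: 4.6% × $4905.00 = $225.63
Total: $549.75 + $225.63 = $775.38

$775.38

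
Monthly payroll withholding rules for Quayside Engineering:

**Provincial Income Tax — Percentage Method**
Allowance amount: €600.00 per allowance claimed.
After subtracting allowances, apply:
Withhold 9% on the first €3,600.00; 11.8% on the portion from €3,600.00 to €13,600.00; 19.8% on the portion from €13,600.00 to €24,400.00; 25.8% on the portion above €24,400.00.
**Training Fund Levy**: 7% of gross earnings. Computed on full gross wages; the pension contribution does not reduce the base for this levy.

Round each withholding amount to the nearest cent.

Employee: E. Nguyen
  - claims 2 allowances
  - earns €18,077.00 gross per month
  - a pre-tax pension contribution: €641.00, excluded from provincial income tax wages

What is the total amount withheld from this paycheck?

Provincial Income Tax: taxable = €18,077.00 − €641.00 − 2×€600.00 = €16,236.00
  €1,504.00 + 19.8% × (€16,236.00 − €13,600.00) = €1,504.00 + 19.8% × €2,636.00 = €2,025.93
Training Fund Levy: 7% × €18,077.00 = €1,265.39
Total: €2,025.93 + €1,265.39 = €3,291.32

€3,291.32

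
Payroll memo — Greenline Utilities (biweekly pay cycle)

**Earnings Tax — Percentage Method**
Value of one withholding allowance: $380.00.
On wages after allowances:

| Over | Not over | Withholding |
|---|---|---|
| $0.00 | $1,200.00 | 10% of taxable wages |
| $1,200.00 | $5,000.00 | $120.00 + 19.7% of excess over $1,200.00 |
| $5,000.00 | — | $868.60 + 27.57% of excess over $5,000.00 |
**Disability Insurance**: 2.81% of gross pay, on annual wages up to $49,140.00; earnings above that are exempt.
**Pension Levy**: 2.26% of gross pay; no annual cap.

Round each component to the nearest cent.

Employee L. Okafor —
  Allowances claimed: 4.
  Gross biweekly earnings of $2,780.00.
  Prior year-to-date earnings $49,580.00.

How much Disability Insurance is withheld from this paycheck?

$0.00

Disability Insurance: YTD $49,580.00 ≥ cap $49,140.00 → $0.00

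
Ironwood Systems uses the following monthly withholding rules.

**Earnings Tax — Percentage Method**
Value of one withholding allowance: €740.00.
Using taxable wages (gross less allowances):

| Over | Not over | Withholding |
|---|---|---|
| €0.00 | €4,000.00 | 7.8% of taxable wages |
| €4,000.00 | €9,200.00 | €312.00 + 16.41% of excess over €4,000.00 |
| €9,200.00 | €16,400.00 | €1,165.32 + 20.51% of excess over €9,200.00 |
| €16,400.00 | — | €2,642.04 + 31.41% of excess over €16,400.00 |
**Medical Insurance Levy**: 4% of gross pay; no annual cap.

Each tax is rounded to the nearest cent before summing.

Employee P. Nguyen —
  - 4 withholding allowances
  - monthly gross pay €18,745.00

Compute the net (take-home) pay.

Earnings Tax: taxable = €18,745.00 − 4×€740.00 = €15,785.00
  €1,165.32 + 20.51% × (€15,785.00 − €9,200.00) = €1,165.32 + 20.51% × €6,585.00 = €2,515.90
Medical Insurance Levy: 4% × €18,745.00 = €749.80
Total withheld: €2,515.90 + €749.80 = €3,265.70
Net pay: €18,745.00 − €3,265.70 = €15,479.30

€15,479.30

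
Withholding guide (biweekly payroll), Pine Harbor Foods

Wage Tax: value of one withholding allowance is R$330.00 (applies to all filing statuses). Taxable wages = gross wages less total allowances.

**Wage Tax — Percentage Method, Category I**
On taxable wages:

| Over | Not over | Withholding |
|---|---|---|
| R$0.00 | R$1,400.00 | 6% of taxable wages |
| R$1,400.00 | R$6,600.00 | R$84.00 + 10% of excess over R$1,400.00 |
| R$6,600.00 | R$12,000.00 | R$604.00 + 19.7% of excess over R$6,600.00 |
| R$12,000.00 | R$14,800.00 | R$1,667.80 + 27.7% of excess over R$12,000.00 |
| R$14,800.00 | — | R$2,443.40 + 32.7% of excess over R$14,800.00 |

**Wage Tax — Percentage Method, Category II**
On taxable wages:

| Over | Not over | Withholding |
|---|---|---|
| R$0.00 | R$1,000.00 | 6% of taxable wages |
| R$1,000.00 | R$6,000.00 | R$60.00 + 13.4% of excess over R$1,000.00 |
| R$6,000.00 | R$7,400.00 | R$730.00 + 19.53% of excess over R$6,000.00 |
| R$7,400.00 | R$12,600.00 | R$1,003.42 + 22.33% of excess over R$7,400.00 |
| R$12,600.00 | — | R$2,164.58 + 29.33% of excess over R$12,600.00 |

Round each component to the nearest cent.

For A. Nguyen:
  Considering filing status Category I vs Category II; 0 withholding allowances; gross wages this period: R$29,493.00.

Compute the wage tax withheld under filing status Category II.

Wage Tax (Category II): taxable = R$29,493.00
  R$2,164.58 + 29.33% × (R$29,493.00 − R$12,600.00) = R$2,164.58 + 29.33% × R$16,893.00 = R$7,119.30

R$7,119.30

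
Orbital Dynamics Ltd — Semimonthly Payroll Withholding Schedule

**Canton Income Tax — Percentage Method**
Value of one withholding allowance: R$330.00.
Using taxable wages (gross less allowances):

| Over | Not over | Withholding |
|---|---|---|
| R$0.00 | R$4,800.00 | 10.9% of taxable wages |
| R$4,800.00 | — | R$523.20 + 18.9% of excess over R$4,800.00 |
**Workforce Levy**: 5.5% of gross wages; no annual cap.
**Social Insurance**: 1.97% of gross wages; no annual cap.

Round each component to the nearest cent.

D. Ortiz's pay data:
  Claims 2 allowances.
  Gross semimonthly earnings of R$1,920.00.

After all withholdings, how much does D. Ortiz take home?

R$1,639.24

Canton Income Tax: taxable = R$1,920.00 − 2×R$330.00 = R$1,260.00
  10.9% × R$1,260.00 = R$137.34
Workforce Levy: 5.5% × R$1,920.00 = R$105.60
Social Insurance: 1.97% × R$1,920.00 = R$37.82
Total withheld: R$137.34 + R$105.60 + R$37.82 = R$280.76
Net pay: R$1,920.00 − R$280.76 = R$1,639.24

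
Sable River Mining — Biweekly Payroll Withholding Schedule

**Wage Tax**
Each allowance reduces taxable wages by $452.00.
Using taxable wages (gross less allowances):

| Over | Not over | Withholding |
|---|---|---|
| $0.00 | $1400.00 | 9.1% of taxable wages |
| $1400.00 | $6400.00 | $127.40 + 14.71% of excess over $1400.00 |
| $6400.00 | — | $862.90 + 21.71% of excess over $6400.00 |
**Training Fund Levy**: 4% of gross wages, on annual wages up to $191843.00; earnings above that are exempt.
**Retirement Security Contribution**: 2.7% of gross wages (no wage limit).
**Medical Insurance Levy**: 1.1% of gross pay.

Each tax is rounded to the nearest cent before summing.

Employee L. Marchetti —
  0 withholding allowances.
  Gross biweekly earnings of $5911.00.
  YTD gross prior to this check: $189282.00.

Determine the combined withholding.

$1118.03

Wage Tax: taxable = $5911.00
  $127.40 + 14.71% × ($5911.00 − $1400.00) = $127.40 + 14.71% × $4511.00 = $790.97
Training Fund Levy: cap $191843.00 − YTD $189282.00 = $2561.00 subject; 4% × $2561.00 = $102.44
Retirement Security Contribution: 2.7% × $5911.00 = $159.60
Medical Insurance Levy: 1.1% × $5911.00 = $65.02
Total: $790.97 + $102.44 + $159.60 + $65.02 = $1118.03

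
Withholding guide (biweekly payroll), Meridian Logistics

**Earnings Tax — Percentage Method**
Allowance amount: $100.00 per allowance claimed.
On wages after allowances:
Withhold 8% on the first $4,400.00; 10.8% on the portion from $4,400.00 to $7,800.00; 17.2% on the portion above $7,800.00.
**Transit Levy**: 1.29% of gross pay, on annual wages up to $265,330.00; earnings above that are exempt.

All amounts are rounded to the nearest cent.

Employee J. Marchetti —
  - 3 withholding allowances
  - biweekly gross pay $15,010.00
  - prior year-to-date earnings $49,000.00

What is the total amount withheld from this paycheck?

Earnings Tax: taxable = $15,010.00 − 3×$100.00 = $14,710.00
  $719.20 + 17.2% × ($14,710.00 − $7,800.00) = $719.20 + 17.2% × $6,910.00 = $1,907.72
Transit Levy: 1.29% × $15,010.00 = $193.63
Total: $1,907.72 + $193.63 = $2,101.35

$2,101.35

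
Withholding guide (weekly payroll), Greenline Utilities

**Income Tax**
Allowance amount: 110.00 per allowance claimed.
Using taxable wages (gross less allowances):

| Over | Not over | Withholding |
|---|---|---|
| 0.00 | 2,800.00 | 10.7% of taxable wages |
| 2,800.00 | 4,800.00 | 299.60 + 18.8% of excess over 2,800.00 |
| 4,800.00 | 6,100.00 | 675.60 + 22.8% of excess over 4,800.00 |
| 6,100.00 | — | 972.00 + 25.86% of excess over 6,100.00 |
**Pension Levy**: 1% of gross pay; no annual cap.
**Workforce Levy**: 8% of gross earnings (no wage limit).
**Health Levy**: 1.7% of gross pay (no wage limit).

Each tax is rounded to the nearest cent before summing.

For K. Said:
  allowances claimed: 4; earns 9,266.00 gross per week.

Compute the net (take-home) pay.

Income Tax: taxable = 9,266.00 − 4×110.00 = 8,826.00
  972.00 + 25.86% × (8,826.00 − 6,100.00) = 972.00 + 25.86% × 2,726.00 = 1,676.94
Pension Levy: 1% × 9,266.00 = 92.66
Workforce Levy: 8% × 9,266.00 = 741.28
Health Levy: 1.7% × 9,266.00 = 157.52
Total withheld: 1,676.94 + 92.66 + 741.28 + 157.52 = 2,668.40
Net pay: 9,266.00 − 2,668.40 = 6,597.60

6,597.60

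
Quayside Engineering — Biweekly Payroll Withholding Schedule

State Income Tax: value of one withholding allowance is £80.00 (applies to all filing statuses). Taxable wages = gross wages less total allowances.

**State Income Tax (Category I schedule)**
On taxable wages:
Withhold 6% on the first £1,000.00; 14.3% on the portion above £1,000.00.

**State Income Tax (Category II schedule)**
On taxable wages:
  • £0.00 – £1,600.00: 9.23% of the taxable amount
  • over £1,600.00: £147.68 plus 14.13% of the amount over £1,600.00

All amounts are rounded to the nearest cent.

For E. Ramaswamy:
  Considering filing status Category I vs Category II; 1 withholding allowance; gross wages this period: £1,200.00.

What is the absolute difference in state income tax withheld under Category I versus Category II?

£26.22

State Income Tax (Category I): taxable = £1,200.00 − 1×£80.00 = £1,120.00
  £60.00 + 14.3% × (£1,120.00 − £1,000.00) = £60.00 + 14.3% × £120.00 = £77.16
State Income Tax (Category II): taxable = £1,200.00 − 1×£80.00 = £1,120.00
  9.23% × £1,120.00 = £103.38
Difference: |£77.16 − £103.38| = £26.22 (higher under Category II)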